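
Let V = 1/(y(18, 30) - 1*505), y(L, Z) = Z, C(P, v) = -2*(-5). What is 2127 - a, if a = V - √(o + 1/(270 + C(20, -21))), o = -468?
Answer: 1010326/475 + I*√9172730/140 ≈ 2127.0 + 21.633*I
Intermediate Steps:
C(P, v) = 10
V = -1/475 (V = 1/(30 - 1*505) = 1/(30 - 505) = 1/(-475) = -1/475 ≈ -0.0021053)
a = -1/475 - I*√9172730/140 (a = -1/475 - √(-468 + 1/(270 + 10)) = -1/475 - √(-468 + 1/280) = -1/475 - √(-131039/280) = -1/475 - I*√9172730/140 ≈ -0.0021053 - 21.633*I)
2127 - a = 2127 - (-1/475 - I*√9172730/140) = 2127 + (1/475 + I*√9172730/140) = 1010326/475 + I*√9172730/140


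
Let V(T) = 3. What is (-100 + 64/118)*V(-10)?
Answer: -17604/59 ≈ -298.37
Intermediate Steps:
(-100 + 64/118)*V(-10) = (-100 + 64/118)*3 = (-100 + 64*(1/118))*3 = (-100 + 32/59)*3 = -5868/59*3 = -17604/59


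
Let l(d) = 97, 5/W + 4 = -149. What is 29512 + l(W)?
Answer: 29609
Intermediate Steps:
W = -5/153 (W = 5/(-4 - 149) = 5/(-153) = 5*(-1/153) = -5/153 ≈ -0.032680)
29512 + l(W) = 29512 + 97 = 29609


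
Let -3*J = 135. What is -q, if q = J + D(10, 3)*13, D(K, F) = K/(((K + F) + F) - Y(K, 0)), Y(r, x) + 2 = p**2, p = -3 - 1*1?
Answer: -20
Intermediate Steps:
J = -45 (J = -1/3*135 = -45)
p = -4 (p = -3 - 1 = -4)
Y(r, x) = 14 (Y(r, x) = -2 + (-4)**2 = -2 + 16 = 14)
D(K, F) = K/(-14 + K + 2*F) (D(K, F) = K/(((K + F) + F) - 1*14) = K/(((F + K) + F) - 14) = K/((K + 2*F) - 14) = K/(-14 + K + 2*F))
q = 20 (q = -45 + (10/(-14 + 10 + 2*3))*13 = -45 + (10/(-14 + 10 + 6))*13 = -45 + (10/2)*13 = -45 + (10*(1/2))*13 = -45 + 5*13 = -45 + 65 = 20)
-q = -1*20 = -20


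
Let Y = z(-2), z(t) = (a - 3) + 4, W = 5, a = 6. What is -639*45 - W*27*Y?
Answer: -29700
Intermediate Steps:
z(t) = 7 (z(t) = (6 - 3) + 4 = 3 + 4 = 7)
Y = 7
-639*45 - W*27*Y = -639*45 - 5*27*7 = -28755 - 135*7 = -28755 - 1*945 = -28755 - 945 = -29700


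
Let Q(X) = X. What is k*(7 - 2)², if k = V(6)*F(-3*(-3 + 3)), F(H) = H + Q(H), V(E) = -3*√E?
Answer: 0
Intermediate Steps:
F(H) = 2*H (F(H) = H + H = 2*H)
k = 0 (k = (-3*√6)*(2*(-3*(-3 + 3))) = (-3*√6)*(2*(-3*0)) = (-3*√6)*(2*0) = -3*√6*0 = 0)
k*(7 - 2)² = 0*(7 - 2)² = 0*5² = 0*25 = 0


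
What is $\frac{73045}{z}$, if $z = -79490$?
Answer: $- \frac{14609}{15898} \approx -0.91892$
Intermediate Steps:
$\frac{73045}{z} = \frac{73045}{-79490} = 73045 \left(- \frac{1}{79490}\right) = - \frac{14609}{15898}$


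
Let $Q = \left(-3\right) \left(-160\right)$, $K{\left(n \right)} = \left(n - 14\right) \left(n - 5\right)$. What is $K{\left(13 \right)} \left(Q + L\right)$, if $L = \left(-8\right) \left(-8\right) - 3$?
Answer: $-4328$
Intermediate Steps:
$L = 61$ ($L = 64 - 3 = 61$)
$K{\left(n \right)} = \left(-14 + n\right) \left(-5 + n\right)$
$Q = 480$
$K{\left(13 \right)} \left(Q + L\right) = \left(70 + 13^{2} - 247\right) \left(480 + 61\right) = \left(70 + 169 - 247\right) 541 = \left(-8\right) 541 = -4328$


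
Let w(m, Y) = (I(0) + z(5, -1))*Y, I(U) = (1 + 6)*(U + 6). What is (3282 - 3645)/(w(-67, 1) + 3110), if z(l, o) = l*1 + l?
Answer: -121/1054 ≈ -0.11480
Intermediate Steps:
z(l, o) = 2*l (z(l, o) = l + l = 2*l)
I(U) = 42 + 7*U (I(U) = 7*(6 + U) = 42 + 7*U)
w(m, Y) = 52*Y (w(m, Y) = ((42 + 7*0) + 2*5)*Y = ((42 + 0) + 10)*Y = (42 + 10)*Y = 52*Y)
(3282 - 3645)/(w(-67, 1) + 3110) = (3282 - 3645)/(52*1 + 3110) = -363/(52 + 3110) = -363/3162 = -363*1/3162 = -121/1054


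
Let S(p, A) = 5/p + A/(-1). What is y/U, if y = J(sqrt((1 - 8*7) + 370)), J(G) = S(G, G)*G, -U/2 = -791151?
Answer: -5/25521 ≈ -0.00019592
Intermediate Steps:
S(p, A) = -A + 5/p (S(p, A) = 5/p + A*(-1) = 5/p - A = -A + 5/p)
U = 1582302 (U = -2*(-791151) = 1582302)
J(G) = G*(-G + 5/G) (J(G) = (-G + 5/G)*G = G*(-G + 5/G))
y = -310 (y = 5 - (sqrt((1 - 8*7) + 370))**2 = 5 - (sqrt((1 - 56) + 370))**2 = 5 - (sqrt(-55 + 370))**2 = 5 - (sqrt(315))**2 = 5 - (3*sqrt(35))**2 = 5 - 1*315 = 5 - 315 = -310)
y/U = -310/1582302 = -310*1/1582302 = -5/25521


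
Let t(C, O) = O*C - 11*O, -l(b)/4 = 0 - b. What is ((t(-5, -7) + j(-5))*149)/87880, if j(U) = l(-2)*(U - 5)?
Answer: 3576/10985 ≈ 0.32553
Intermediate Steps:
l(b) = 4*b (l(b) = -4*(0 - b) = -(-4)*b = 4*b)
t(C, O) = -11*O + C*O (t(C, O) = C*O - 11*O = -11*O + C*O)
j(U) = 40 - 8*U (j(U) = (4*(-2))*(U - 5) = -8*(-5 + U) = 40 - 8*U)
((t(-5, -7) + j(-5))*149)/87880 = ((-7*(-11 - 5) + (40 - 8*(-5)))*149)/87880 = ((-7*(-16) + (40 + 40))*149)*(1/87880) = ((112 + 80)*149)*(1/87880) = (192*149)*(1/87880) = 28608*(1/87880) = 3576/10985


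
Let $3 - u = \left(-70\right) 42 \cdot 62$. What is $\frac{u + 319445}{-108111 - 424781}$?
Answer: $- \frac{125432}{133223} \approx -0.94152$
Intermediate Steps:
$u = 182283$ ($u = 3 - \left(-70\right) 42 \cdot 62 = 3 - \left(-2940\right) 62 = 3 - -182280 = 3 + 182280 = 182283$)
$\frac{u + 319445}{-108111 - 424781} = \frac{182283 + 319445}{-108111 - 424781} = \frac{501728}{-532892} = 501728 \left(- \frac{1}{532892}\right) = - \frac{125432}{133223}$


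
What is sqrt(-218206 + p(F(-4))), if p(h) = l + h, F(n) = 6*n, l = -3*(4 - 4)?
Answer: I*sqrt(218230) ≈ 467.15*I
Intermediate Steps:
l = 0 (l = -3*0 = 0)
p(h) = h (p(h) = 0 + h = h)
sqrt(-218206 + p(F(-4))) = sqrt(-218206 + 6*(-4)) = sqrt(-218206 - 24) = sqrt(-218230) = I*sqrt(218230)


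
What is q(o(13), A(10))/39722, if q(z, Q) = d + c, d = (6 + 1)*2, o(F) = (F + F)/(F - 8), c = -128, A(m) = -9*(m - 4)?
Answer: -57/19861 ≈ -0.0028699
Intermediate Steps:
A(m) = 36 - 9*m (A(m) = -9*(-4 + m) = 36 - 9*m)
o(F) = 2*F/(-8 + F) (o(F) = (2*F)/(-8 + F) = 2*F/(-8 + F))
d = 14 (d = 7*2 = 14)
q(z, Q) = -114 (q(z, Q) = 14 - 128 = -114)
q(o(13), A(10))/39722 = -114/39722 = -114*1/39722 = -57/19861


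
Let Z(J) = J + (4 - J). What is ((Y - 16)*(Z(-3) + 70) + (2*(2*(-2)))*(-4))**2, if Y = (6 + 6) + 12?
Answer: 389376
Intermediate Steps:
Y = 24 (Y = 12 + 12 = 24)
Z(J) = 4
((Y - 16)*(Z(-3) + 70) + (2*(2*(-2)))*(-4))**2 = ((24 - 16)*(4 + 70) + (2*(2*(-2)))*(-4))**2 = (8*74 + (2*(-4))*(-4))**2 = (592 - 8*(-4))**2 = (592 + 32)**2 = 624**2 = 389376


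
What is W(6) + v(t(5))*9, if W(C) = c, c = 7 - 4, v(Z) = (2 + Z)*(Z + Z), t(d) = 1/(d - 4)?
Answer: 57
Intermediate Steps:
t(d) = 1/(-4 + d)
v(Z) = 2*Z*(2 + Z) (v(Z) = (2 + Z)*(2*Z) = 2*Z*(2 + Z))
c = 3
W(C) = 3
W(6) + v(t(5))*9 = 3 + (2*(2 + 1/(-4 + 5))/(-4 + 5))*9 = 3 + (2*(2 + 1/1)/1)*9 = 3 + (2*1*(2 + 1))*9 = 3 + (2*1*3)*9 = 3 + 6*9 = 3 + 54 = 57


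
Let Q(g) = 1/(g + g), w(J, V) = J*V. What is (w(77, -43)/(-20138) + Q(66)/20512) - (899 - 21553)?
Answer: 563087530130965/27262663296 ≈ 20654.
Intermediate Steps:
Q(g) = 1/(2*g)
(w(77, -43)/(-20138) + Q(66)/20512) - (899 - 21553) = ((77*(-43))/(-20138) + ((½)/66)/20512) - (899 - 21553) = (-3311*(-1/20138) + ((½)*(1/66))*(1/20512)) - 1*(-20654) = (3311/20138 + (1/132)*(1/20512)) + 20654 = (3311/20138 + 1/2707584) + 20654 = 4482415381/27262663296 + 20654 = 563087530130965/27262663296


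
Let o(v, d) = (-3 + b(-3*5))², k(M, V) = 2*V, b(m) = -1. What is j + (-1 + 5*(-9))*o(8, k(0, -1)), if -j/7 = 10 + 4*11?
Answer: -1114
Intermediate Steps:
j = -378 (j = -7*(10 + 4*11) = -7*(10 + 44) = -7*54 = -378)
o(v, d) = 16 (o(v, d) = (-3 - 1)² = (-4)² = 16)
j + (-1 + 5*(-9))*o(8, k(0, -1)) = -378 + (-1 + 5*(-9))*16 = -378 + (-1 - 45)*16 = -378 - 46*16 = -378 - 736 = -1114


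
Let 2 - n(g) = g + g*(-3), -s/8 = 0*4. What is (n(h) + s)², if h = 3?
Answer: 64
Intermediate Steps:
s = 0 (s = -0*4 = -8*0 = 0)
n(g) = 2 + 2*g (n(g) = 2 - (g + g*(-3)) = 2 - (g - 3*g) = 2 - (-2)*g = 2 + 2*g)
(n(h) + s)² = ((2 + 2*3) + 0)² = ((2 + 6) + 0)² = (8 + 0)² = 8² = 64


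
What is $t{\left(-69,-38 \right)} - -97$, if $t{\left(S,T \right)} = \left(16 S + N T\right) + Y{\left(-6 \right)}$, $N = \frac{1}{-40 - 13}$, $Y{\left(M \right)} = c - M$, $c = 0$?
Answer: $- \frac{53015}{53} \approx -1000.3$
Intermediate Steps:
$Y{\left(M \right)} = - M$ ($Y{\left(M \right)} = 0 - M = - M$)
$N = - \frac{1}{53}$ ($N = \frac{1}{-53} = - \frac{1}{53} \approx -0.018868$)
$t{\left(S,T \right)} = 6 + 16 S - \frac{T}{53}$ ($t{\left(S,T \right)} = \left(16 S - \frac{T}{53}\right) - -6 = \left(16 S - \frac{T}{53}\right) + 6 = 6 + 16 S - \frac{T}{53}$)
$t{\left(-69,-38 \right)} - -97 = \left(6 + 16 \left(-69\right) - - \frac{38}{53}\right) - -97 = \left(6 - 1104 + \frac{38}{53}\right) + 97 = - \frac{58156}{53} + 97 = - \frac{53015}{53}$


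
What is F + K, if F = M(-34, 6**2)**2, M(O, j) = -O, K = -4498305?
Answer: -4497149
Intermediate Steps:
F = 1156 (F = (-1*(-34))**2 = 34**2 = 1156)
F + K = 1156 - 4498305 = -4497149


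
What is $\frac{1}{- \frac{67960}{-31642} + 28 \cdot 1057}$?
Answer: $\frac{15821}{468272296} \approx 3.3786 \cdot 10^{-5}$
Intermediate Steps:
$\frac{1}{- \frac{67960}{-31642} + 28 \cdot 1057} = \frac{1}{\left(-67960\right) \left(- \frac{1}{31642}\right) + 29596} = \frac{1}{\frac{33980}{15821} + 29596} = \frac{1}{\frac{468272296}{15821}} = \frac{15821}{468272296}$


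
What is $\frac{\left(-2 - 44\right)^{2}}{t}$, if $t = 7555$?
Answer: $\frac{2116}{7555} \approx 0.28008$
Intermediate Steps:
$\frac{\left(-2 - 44\right)^{2}}{t} = \frac{\left(-2 - 44\right)^{2}}{7555} = \left(-46\right)^{2} \cdot \frac{1}{7555} = 2116 \cdot \frac{1}{7555} = \frac{2116}{7555}$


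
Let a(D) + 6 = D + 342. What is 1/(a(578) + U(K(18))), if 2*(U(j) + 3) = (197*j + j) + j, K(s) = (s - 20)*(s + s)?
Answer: -1/6253 ≈ -0.00015992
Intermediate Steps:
a(D) = 336 + D (a(D) = -6 + (D + 342) = -6 + (342 + D) = 336 + D)
K(s) = 2*s*(-20 + s) (K(s) = (-20 + s)*(2*s) = 2*s*(-20 + s))
U(j) = -3 + 199*j/2 (U(j) = -3 + ((197*j + j) + j)/2 = -3 + (198*j + j)/2 = -3 + (199*j)/2 = -3 + 199*j/2)
1/(a(578) + U(K(18))) = 1/((336 + 578) + (-3 + 199*(2*18*(-20 + 18))/2)) = 1/(914 + (-3 + 199*(2*18*(-2))/2)) = 1/(914 + (-3 + (199/2)*(-72))) = 1/(914 + (-3 - 7164)) = 1/(914 - 7167) = 1/(-6253) = -1/6253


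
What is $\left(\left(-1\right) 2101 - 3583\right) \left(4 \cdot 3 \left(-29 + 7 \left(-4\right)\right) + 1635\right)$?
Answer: $-5405484$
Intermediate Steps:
$\left(\left(-1\right) 2101 - 3583\right) \left(4 \cdot 3 \left(-29 + 7 \left(-4\right)\right) + 1635\right) = \left(-2101 - 3583\right) \left(12 \left(-29 - 28\right) + 1635\right) = - 5684 \left(12 \left(-57\right) + 1635\right) = - 5684 \left(-684 + 1635\right) = \left(-5684\right) 951 = -5405484$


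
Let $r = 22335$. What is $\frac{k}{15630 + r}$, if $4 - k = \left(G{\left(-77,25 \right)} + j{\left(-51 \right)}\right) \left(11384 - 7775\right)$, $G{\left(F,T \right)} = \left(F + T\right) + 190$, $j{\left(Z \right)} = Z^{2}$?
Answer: $- \frac{9885047}{37965} \approx -260.37$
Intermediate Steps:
$G{\left(F,T \right)} = 190 + F + T$
$k = -9885047$ ($k = 4 - \left(\left(190 - 77 + 25\right) + \left(-51\right)^{2}\right) \left(11384 - 7775\right) = 4 - \left(138 + 2601\right) 3609 = 4 - 2739 \cdot 3609 = 4 - 9885051 = -9885047$)
$\frac{k}{15630 + r} = - \frac{9885047}{15630 + 22335} = - \frac{9885047}{37965}$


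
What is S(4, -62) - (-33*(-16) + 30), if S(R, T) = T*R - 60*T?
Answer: 2914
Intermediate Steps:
S(R, T) = -60*T + R*T (S(R, T) = R*T - 60*T = -60*T + R*T)
S(4, -62) - (-33*(-16) + 30) = -62*(-60 + 4) - (-33*(-16) + 30) = -62*(-56) - (528 + 30) = 3472 - 1*558 = 3472 - 558 = 2914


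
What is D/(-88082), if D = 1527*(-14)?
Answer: 10689/44041 ≈ 0.24271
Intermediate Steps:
D = -21378
D/(-88082) = -21378/(-88082) = -21378*(-1/88082) = 10689/44041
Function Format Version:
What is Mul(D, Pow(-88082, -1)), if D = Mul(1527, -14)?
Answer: Rational(10689, 44041) ≈ 0.24271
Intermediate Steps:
D = -21378
Mul(D, Pow(-88082, -1)) = Mul(-21378, Pow(-88082, -1)) = Mul(-21378, Rational(-1, 88082)) = Rational(10689, 44041)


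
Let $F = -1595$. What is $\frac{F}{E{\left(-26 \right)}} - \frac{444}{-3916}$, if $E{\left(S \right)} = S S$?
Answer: $- \frac{1486469}{661804} \approx -2.2461$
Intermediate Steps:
$E{\left(S \right)} = S^{2}$
$\frac{F}{E{\left(-26 \right)}} - \frac{444}{-3916} = - \frac{1595}{\left(-26\right)^{2}} - \frac{444}{-3916} = - \frac{1595}{676} - - \frac{111}{979} = \left(-1595\right) \frac{1}{676} + \frac{111}{979} = - \frac{1595}{676} + \frac{111}{979} = - \frac{1486469}{661804}$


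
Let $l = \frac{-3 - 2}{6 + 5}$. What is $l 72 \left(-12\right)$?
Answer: $\frac{4320}{11} \approx 392.73$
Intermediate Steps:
$l = - \frac{5}{11} \approx -0.45455$
$l 72 \left(-12\right) = - \frac{5 \cdot 72 \left(-12\right)}{11} = \left(- \frac{5}{11}\right) \left(-864\right) = \frac{4320}{11}$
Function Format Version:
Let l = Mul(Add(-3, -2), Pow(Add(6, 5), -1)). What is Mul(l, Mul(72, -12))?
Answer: Rational(4320, 11) ≈ 392.73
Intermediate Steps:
l = Rational(-5, 11) (l = Mul(-5, Pow(11, -1)) = Mul(-5, Rational(1, 11)) = Rational(-5, 11) ≈ -0.45455)
Mul(l, Mul(72, -12)) = Mul(Rational(-5, 11), Mul(72, -12)) = Mul(Rational(-5, 11), -864) = Rational(4320, 11)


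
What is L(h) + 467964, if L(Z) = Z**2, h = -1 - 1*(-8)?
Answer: 468013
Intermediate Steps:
h = 7 (h = -1 + 8 = 7)
L(h) + 467964 = 7**2 + 467964 = 49 + 467964 = 468013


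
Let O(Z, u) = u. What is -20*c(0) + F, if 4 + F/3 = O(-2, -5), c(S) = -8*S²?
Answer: -27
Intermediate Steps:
F = -27 (F = -12 + 3*(-5) = -12 - 15 = -27)
-20*c(0) + F = -(-160)*0² - 27 = -(-160)*0 - 27 = -20*0 - 27 = 0 - 27 = -27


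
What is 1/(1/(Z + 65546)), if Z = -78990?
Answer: -13444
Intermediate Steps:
1/(1/(Z + 65546)) = 1/(1/(-78990 + 65546)) = 1/(1/(-13444)) = 1/(-1/13444) = -13444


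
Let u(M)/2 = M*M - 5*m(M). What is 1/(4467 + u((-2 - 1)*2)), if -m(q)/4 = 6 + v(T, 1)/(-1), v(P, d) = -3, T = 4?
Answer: 1/4899 ≈ 0.00020412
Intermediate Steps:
m(q) = -36 (m(q) = -4*(6 - 3/(-1)) = -4*(6 - 3*(-1)) = -4*(6 + 3) = -4*9 = -36)
u(M) = 360 + 2*M**2 (u(M) = 2*(M*M - 5*(-36)) = 2*(M**2 + 180) = 2*(180 + M**2) = 360 + 2*M**2)
1/(4467 + u((-2 - 1)*2)) = 1/(4467 + (360 + 2*((-2 - 1)*2)**2)) = 1/(4467 + (360 + 2*(-3*2)**2)) = 1/(4467 + (360 + 2*(-6)**2)) = 1/(4467 + (360 + 2*36)) = 1/(4467 + (360 + 72)) = 1/(4467 + 432) = 1/4899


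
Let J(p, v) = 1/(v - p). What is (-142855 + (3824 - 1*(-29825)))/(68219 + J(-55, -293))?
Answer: -25991028/16236121 ≈ -1.6008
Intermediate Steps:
(-142855 + (3824 - 1*(-29825)))/(68219 + J(-55, -293)) = (-142855 + (3824 - 1*(-29825)))/(68219 - 1/(-55 - 1*(-293))) = (-142855 + (3824 + 29825))/(68219 - 1/(-55 + 293)) = (-142855 + 33649)/(68219 - 1/238) = -109206/(68219 - 1*1/238) = -109206/(68219 - 1/238) = -109206/16236121/238 = -109206*238/16236121 = -25991028/16236121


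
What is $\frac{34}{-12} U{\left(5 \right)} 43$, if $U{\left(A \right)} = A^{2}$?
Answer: $- \frac{18275}{6} \approx -3045.8$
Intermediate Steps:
$\frac{34}{-12} U{\left(5 \right)} 43 = \frac{34}{-12} \cdot 5^{2} \cdot 43 = 34 \left(- \frac{1}{12}\right) 25 \cdot 43 = \left(- \frac{17}{6}\right) 25 \cdot 43 = \left(- \frac{425}{6}\right) 43 = - \frac{18275}{6}$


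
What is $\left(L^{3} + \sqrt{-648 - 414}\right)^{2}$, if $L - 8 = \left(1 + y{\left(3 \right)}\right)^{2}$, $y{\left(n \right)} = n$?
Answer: $191101914 + 82944 i \sqrt{118} \approx 1.911 \cdot 10^{8} + 9.01 \cdot 10^{5} i$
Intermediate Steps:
$L = 24$ ($L = 8 + \left(1 + 3\right)^{2} = 8 + 4^{2} = 8 + 16 = 24$)
$\left(L^{3} + \sqrt{-648 - 414}\right)^{2} = \left(24^{3} + \sqrt{-648 - 414}\right)^{2} = \left(13824 + \sqrt{-1062}\right)^{2} = \left(13824 + 3 i \sqrt{118}\right)^{2}$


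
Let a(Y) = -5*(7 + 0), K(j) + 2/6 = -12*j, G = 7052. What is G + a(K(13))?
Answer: 7017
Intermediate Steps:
K(j) = -⅓ - 12*j
a(Y) = -35 (a(Y) = -5*7 = -35)
G + a(K(13)) = 7052 - 35 = 7017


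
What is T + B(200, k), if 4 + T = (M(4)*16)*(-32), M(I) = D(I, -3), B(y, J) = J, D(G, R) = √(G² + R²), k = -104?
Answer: -2668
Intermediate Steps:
M(I) = √(9 + I²) (M(I) = √(I² + (-3)²) = √(I² + 9) = √(9 + I²))
T = -2564 (T = -4 + (√(9 + 4²)*16)*(-32) = -4 + (√(9 + 16)*16)*(-32) = -4 + (√25*16)*(-32) = -4 + (5*16)*(-32) = -4 + 80*(-32) = -4 - 2560 = -2564)
T + B(200, k) = -2564 - 104 = -2668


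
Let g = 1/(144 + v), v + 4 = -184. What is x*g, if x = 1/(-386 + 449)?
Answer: -1/2772 ≈ -0.00036075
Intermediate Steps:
v = -188 (v = -4 - 184 = -188)
x = 1/63 ≈ 0.015873
g = -1/44 (g = 1/(144 - 188) = 1/(-44) = -1/44 ≈ -0.022727)
x*g = (1/63)*(-1/44) = -1/2772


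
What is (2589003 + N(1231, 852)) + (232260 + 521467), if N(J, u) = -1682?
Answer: 3341048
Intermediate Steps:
(2589003 + N(1231, 852)) + (232260 + 521467) = (2589003 - 1682) + (232260 + 521467) = 2587321 + 753727 = 3341048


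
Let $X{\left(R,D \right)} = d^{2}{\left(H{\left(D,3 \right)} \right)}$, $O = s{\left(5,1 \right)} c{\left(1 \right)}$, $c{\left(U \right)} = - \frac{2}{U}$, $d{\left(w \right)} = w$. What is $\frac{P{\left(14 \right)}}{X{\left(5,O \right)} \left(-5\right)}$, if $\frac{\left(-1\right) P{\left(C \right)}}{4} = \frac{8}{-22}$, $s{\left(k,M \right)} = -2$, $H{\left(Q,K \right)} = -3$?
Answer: $- \frac{16}{495} \approx -0.032323$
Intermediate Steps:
$O = 4$ ($O = - 2 \left(- \frac{2}{1}\right) = - 2 \left(\left(-2\right) 1\right) = \left(-2\right) \left(-2\right) = 4$)
$P{\left(C \right)} = \frac{16}{11}$ ($P{\left(C \right)} = - 4 \frac{8}{-22} = - 4 \cdot 8 \left(- \frac{1}{22}\right) = \left(-4\right) \left(- \frac{4}{11}\right) = \frac{16}{11}$)
$X{\left(R,D \right)} = 9$ ($X{\left(R,D \right)} = \left(-3\right)^{2} = 9$)
$\frac{P{\left(14 \right)}}{X{\left(5,O \right)} \left(-5\right)} = \frac{16}{11 \cdot 9 \left(-5\right)} = \frac{16}{11 \left(-45\right)} = \frac{16}{11} \left(- \frac{1}{45}\right) = - \frac{16}{495}$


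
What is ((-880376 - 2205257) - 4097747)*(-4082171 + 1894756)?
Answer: 15713033162700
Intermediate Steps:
((-880376 - 2205257) - 4097747)*(-4082171 + 1894756) = (-3085633 - 4097747)*(-2187415) = -7183380*(-2187415) = 15713033162700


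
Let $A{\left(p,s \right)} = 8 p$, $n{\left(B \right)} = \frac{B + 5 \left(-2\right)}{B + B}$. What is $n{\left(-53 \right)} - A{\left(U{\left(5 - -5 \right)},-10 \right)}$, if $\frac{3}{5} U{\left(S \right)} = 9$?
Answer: $- \frac{12657}{106} \approx -119.41$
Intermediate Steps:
$U{\left(S \right)} = 15$ ($U{\left(S \right)} = \frac{5}{3} \cdot 9 = 15$)
$n{\left(B \right)} = \frac{-10 + B}{2 B}$ ($n{\left(B \right)} = \frac{B - 10}{2 B} = \left(-10 + B\right) \frac{1}{2 B} = \frac{-10 + B}{2 B}$)
$n{\left(-53 \right)} - A{\left(U{\left(5 - -5 \right)},-10 \right)} = \frac{-10 - 53}{2 \left(-53\right)} - 8 \cdot 15 = \frac{1}{2} \left(- \frac{1}{53}\right) \left(-63\right) - 120 = \frac{63}{106} - 120 = - \frac{12657}{106}$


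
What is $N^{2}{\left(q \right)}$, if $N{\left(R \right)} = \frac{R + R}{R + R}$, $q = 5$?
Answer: $1$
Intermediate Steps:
$N{\left(R \right)} = 1$ ($N{\left(R \right)} = \frac{2 R}{2 R} = 2 R \frac{1}{2 R} = 1$)
$N^{2}{\left(q \right)} = 1^{2} = 1$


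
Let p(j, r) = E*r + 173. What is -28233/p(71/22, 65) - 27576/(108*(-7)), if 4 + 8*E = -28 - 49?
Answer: 7715990/81501 ≈ 94.674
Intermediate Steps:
E = -81/8 (E = -½ + (-28 - 49)/8 = -½ + (⅛)*(-77) = -½ - 77/8 = -81/8 ≈ -10.125)
p(j, r) = 173 - 81*r/8 (p(j, r) = -81*r/8 + 173 = 173 - 81*r/8)
-28233/p(71/22, 65) - 27576/(108*(-7)) = -28233/(173 - 81/8*65) - 27576/(108*(-7)) = -28233/(173 - 5265/8) - 27576/(-756) = -28233/(-3881/8) - 27576*(-1/756) = -28233*(-8/3881) + 766/21 = 225864/3881 + 766/21 = 7715990/81501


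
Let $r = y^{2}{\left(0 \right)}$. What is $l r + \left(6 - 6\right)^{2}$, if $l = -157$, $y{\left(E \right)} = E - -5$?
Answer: $-3925$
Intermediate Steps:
$y{\left(E \right)} = 5 + E$ ($y{\left(E \right)} = E + 5 = 5 + E$)
$r = 25$ ($r = \left(5 + 0\right)^{2} = 5^{2} = 25$)
$l r + \left(6 - 6\right)^{2} = \left(-157\right) 25 + \left(6 - 6\right)^{2} = -3925 + 0^{2} = -3925 + 0 = -3925$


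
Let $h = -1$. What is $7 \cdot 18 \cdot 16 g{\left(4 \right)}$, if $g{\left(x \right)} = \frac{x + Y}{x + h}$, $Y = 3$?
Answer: $4704$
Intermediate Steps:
$g{\left(x \right)} = \frac{3 + x}{-1 + x}$ ($g{\left(x \right)} = \frac{x + 3}{x - 1} = \frac{3 + x}{-1 + x}$)
$7 \cdot 18 \cdot 16 g{\left(4 \right)} = 7 \cdot 18 \cdot 16 \frac{3 + 4}{-1 + 4} = 126 \cdot 16 \cdot \frac{1}{3} \cdot 7 = 2016 \cdot \frac{1}{3} \cdot 7 = 2016 \cdot \frac{7}{3} = 4704$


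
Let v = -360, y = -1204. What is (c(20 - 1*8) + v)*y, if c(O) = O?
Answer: 418992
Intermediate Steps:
(c(20 - 1*8) + v)*y = ((20 - 1*8) - 360)*(-1204) = ((20 - 8) - 360)*(-1204) = (12 - 360)*(-1204) = -348*(-1204) = 418992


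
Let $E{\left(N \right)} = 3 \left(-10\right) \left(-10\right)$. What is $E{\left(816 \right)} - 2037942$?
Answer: $-2037642$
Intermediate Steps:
$E{\left(N \right)} = 300$ ($E{\left(N \right)} = \left(-30\right) \left(-10\right) = 300$)
$E{\left(816 \right)} - 2037942 = 300 - 2037942 = -2037642$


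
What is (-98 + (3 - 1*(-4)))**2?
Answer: 8281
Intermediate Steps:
(-98 + (3 - 1*(-4)))**2 = (-98 + (3 + 4))**2 = (-98 + 7)**2 = (-91)**2 = 8281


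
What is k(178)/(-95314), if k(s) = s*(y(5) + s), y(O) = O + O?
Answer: -16732/47657 ≈ -0.35109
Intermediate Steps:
y(O) = 2*O
k(s) = s*(10 + s) (k(s) = s*(2*5 + s) = s*(10 + s))
k(178)/(-95314) = (178*(10 + 178))/(-95314) = (178*188)*(-1/95314) = 33464*(-1/95314) = -16732/47657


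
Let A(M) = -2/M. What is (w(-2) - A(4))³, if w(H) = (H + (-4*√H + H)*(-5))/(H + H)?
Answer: 1773/8 + 865*I*√2/4 ≈ 221.63 + 305.82*I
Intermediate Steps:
w(H) = (-4*H + 20*√H)/(2*H) (w(H) = (H + (H - 4*√H)*(-5))/((2*H)) = (H + (-5*H + 20*√H))*(1/(2*H)) = (-4*H + 20*√H)*(1/(2*H)) = (-4*H + 20*√H)/(2*H))
(w(-2) - A(4))³ = ((-2 + 10/√(-2)) - (-2)/4)³ = ((-2 + 10*(-I*√2/2)) - (-2)/4)³ = ((-2 - 5*I*√2) - 1*(-½))³ = ((-2 - 5*I*√2) + ½)³ = (-3/2 - 5*I*√2)³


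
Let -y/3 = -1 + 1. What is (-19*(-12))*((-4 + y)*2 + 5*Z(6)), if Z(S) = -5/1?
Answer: -7524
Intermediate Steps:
Z(S) = -5 (Z(S) = -5*1 = -5)
y = 0 (y = -3*(-1 + 1) = -3*0 = 0)
(-19*(-12))*((-4 + y)*2 + 5*Z(6)) = (-19*(-12))*((-4 + 0)*2 + 5*(-5)) = 228*(-4*2 - 25) = 228*(-8 - 25) = 228*(-33) = -7524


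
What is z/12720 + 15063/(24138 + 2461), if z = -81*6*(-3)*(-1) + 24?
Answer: 25576399/56389880 ≈ 0.45356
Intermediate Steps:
z = -1434 (z = -(-1458)*(-1) + 24 = -81*18 + 24 = -1458 + 24 = -1434)
z/12720 + 15063/(24138 + 2461) = -1434/12720 + 15063/(24138 + 2461) = -1434*1/12720 + 15063/26599 = -239/2120 + 15063*(1/26599) = -239/2120 + 15063/26599 = 25576399/56389880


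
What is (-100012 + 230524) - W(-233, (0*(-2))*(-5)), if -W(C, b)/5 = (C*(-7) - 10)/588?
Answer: 76749161/588 ≈ 1.3053e+5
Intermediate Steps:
W(C, b) = 25/294 + 5*C/84 (W(C, b) = -5*(C*(-7) - 10)/588 = -5*(-7*C - 10)/588 = -5*(-10 - 7*C)/588 = -5*(-5/294 - C/84) = 25/294 + 5*C/84)
(-100012 + 230524) - W(-233, (0*(-2))*(-5)) = (-100012 + 230524) - (25/294 + (5/84)*(-233)) = 130512 - (25/294 - 1165/84) = 130512 - 1*(-8105/588) = 130512 + 8105/588 = 76749161/588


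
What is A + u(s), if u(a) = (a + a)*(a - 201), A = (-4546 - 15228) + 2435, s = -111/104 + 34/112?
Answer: -282064299/16562 ≈ -17031.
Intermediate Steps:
s = -139/182 (s = -111*1/104 + 34*(1/112) = -111/104 + 17/56 = -139/182 ≈ -0.76374)
A = -17339 (A = -19774 + 2435 = -17339)
u(a) = 2*a*(-201 + a) (u(a) = (2*a)*(-201 + a) = 2*a*(-201 + a))
A + u(s) = -17339 + 2*(-139/182)*(-201 - 139/182) = -17339 + 2*(-139/182)*(-36721/182) = -17339 + 5104219/16562 = -282064299/16562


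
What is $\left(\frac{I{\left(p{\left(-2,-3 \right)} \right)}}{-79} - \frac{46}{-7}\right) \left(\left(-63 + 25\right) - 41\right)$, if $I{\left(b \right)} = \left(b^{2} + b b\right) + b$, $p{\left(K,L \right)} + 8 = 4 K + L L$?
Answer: $- \frac{2997}{7} \approx -428.14$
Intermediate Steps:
$p{\left(K,L \right)} = -8 + L^{2} + 4 K$ ($p{\left(K,L \right)} = -8 + \left(4 K + L L\right) = -8 + \left(4 K + L^{2}\right) = -8 + \left(L^{2} + 4 K\right) = -8 + L^{2} + 4 K$)
$I{\left(b \right)} = b + 2 b^{2}$ ($I{\left(b \right)} = \left(b^{2} + b^{2}\right) + b = 2 b^{2} + b = b + 2 b^{2}$)
$\left(\frac{I{\left(p{\left(-2,-3 \right)} \right)}}{-79} - \frac{46}{-7}\right) \left(\left(-63 + 25\right) - 41\right) = \left(\frac{\left(-8 + \left(-3\right)^{2} + 4 \left(-2\right)\right) \left(1 + 2 \left(-8 + \left(-3\right)^{2} + 4 \left(-2\right)\right)\right)}{-79} - \frac{46}{-7}\right) \left(\left(-63 + 25\right) - 41\right) = \left(\left(-8 + 9 - 8\right) \left(1 + 2 \left(-8 + 9 - 8\right)\right) \left(- \frac{1}{79}\right) - - \frac{46}{7}\right) \left(-38 - 41\right) = \left(- 7 \left(1 + 2 \left(-7\right)\right) \left(- \frac{1}{79}\right) + \frac{46}{7}\right) \left(-79\right) = \left(- 7 \left(1 - 14\right) \left(- \frac{1}{79}\right) + \frac{46}{7}\right) \left(-79\right) = \left(\left(-7\right) \left(-13\right) \left(- \frac{1}{79}\right) + \frac{46}{7}\right) \left(-79\right) = \left(91 \left(- \frac{1}{79}\right) + \frac{46}{7}\right) \left(-79\right) = \left(- \frac{91}{79} + \frac{46}{7}\right) \left(-79\right) = \frac{2997}{553} \left(-79\right) = - \frac{2997}{7}$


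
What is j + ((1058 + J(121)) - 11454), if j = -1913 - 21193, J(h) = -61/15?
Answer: -502591/15 ≈ -33506.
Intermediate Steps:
J(h) = -61/15 (J(h) = -61*1/15 = -61/15)
j = -23106
j + ((1058 + J(121)) - 11454) = -23106 + ((1058 - 61/15) - 11454) = -23106 + (15809/15 - 11454) = -23106 - 156001/15 = -502591/15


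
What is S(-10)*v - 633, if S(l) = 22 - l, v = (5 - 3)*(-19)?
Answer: -1849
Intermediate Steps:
v = -38 (v = 2*(-19) = -38)
S(-10)*v - 633 = (22 - 1*(-10))*(-38) - 633 = (22 + 10)*(-38) - 633 = 32*(-38) - 633 = -1216 - 633 = -1849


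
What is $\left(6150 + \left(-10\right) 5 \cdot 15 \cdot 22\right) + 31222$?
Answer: $20872$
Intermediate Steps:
$\left(6150 + \left(-10\right) 5 \cdot 15 \cdot 22\right) + 31222 = \left(6150 + \left(-50\right) 15 \cdot 22\right) + 31222 = \left(6150 - 16500\right) + 31222 = -10350 + 31222 = 20872$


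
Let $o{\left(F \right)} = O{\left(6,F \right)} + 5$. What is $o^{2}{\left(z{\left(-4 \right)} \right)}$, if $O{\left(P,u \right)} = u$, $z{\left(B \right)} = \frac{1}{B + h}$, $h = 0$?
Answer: $\frac{361}{16} \approx 22.563$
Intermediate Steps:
$z{\left(B \right)} = \frac{1}{B}$ ($z{\left(B \right)} = \frac{1}{B + 0} = \frac{1}{B}$)
$o{\left(F \right)} = 5 + F$ ($o{\left(F \right)} = F + 5 = 5 + F$)
$o^{2}{\left(z{\left(-4 \right)} \right)} = \left(5 + \frac{1}{-4}\right)^{2} = \left(5 - \frac{1}{4}\right)^{2} = \left(\frac{19}{4}\right)^{2} = \frac{361}{16}$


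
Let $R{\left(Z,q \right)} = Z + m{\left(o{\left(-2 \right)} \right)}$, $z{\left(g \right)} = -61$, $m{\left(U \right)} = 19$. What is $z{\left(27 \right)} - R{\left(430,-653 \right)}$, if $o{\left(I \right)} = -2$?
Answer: $-510$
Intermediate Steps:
$R{\left(Z,q \right)} = 19 + Z$ ($R{\left(Z,q \right)} = Z + 19 = 19 + Z$)
$z{\left(27 \right)} - R{\left(430,-653 \right)} = -61 - \left(19 + 430\right) = -61 - 449 = -510$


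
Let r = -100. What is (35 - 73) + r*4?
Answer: -438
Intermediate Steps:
(35 - 73) + r*4 = (35 - 73) - 100*4 = -38 - 400 = -438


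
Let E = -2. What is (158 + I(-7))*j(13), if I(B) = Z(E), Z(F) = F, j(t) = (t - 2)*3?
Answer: 5148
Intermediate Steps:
j(t) = -6 + 3*t (j(t) = (-2 + t)*3 = -6 + 3*t)
I(B) = -2
(158 + I(-7))*j(13) = (158 - 2)*(-6 + 3*13) = 156*(-6 + 39) = 156*33 = 5148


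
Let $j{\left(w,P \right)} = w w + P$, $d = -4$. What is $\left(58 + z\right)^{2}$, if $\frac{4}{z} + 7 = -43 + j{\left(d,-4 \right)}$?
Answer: $\frac{1210000}{361} \approx 3351.8$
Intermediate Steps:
$j{\left(w,P \right)} = P + w^{2}$ ($j{\left(w,P \right)} = w^{2} + P = P + w^{2}$)
$z = - \frac{2}{19}$ ($z = \frac{4}{-7 - \left(47 - 16\right)} = \frac{4}{-7 + \left(-43 + \left(-4 + 16\right)\right)} = \frac{4}{-7 + \left(-43 + 12\right)} = \frac{4}{-7 - 31} = \frac{4}{-38} = 4 \left(- \frac{1}{38}\right) = - \frac{2}{19} \approx -0.10526$)
$\left(58 + z\right)^{2} = \left(58 - \frac{2}{19}\right)^{2} = \left(\frac{1100}{19}\right)^{2} = \frac{1210000}{361}$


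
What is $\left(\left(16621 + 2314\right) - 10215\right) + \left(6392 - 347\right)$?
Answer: $14765$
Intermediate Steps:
$\left(\left(16621 + 2314\right) - 10215\right) + \left(6392 - 347\right) = \left(18935 - 10215\right) + 6045 = 8720 + 6045 = 14765$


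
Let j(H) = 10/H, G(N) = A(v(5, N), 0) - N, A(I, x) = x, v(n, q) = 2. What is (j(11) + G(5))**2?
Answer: 2025/121 ≈ 16.736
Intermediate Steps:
G(N) = -N (G(N) = 0 - N = -N)
(j(11) + G(5))**2 = (10/11 - 1*5)**2 = (10*(1/11) - 5)**2 = (10/11 - 5)**2 = (-45/11)**2 = 2025/121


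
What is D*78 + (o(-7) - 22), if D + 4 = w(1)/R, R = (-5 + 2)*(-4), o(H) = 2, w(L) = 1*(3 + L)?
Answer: -306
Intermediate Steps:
w(L) = 3 + L
R = 12 (R = -3*(-4) = 12)
D = -11/3 (D = -4 + (3 + 1)/12 = -4 + 4*(1/12) = -4 + ⅓ = -11/3 ≈ -3.6667)
D*78 + (o(-7) - 22) = -11/3*78 + (2 - 22) = -286 - 20 = -306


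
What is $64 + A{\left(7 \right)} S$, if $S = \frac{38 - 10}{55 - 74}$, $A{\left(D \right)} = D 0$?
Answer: $64$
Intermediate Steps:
$A{\left(D \right)} = 0$
$S = - \frac{28}{19}$ ($S = \frac{28}{-19} = 28 \left(- \frac{1}{19}\right) = - \frac{28}{19} \approx -1.4737$)
$64 + A{\left(7 \right)} S = 64 + 0 \left(- \frac{28}{19}\right) = 64 + 0 = 64$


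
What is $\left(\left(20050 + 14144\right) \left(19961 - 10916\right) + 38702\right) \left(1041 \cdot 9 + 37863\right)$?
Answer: $14609964340224$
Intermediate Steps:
$\left(\left(20050 + 14144\right) \left(19961 - 10916\right) + 38702\right) \left(1041 \cdot 9 + 37863\right) = \left(34194 \cdot 9045 + 38702\right) \left(9369 + 37863\right) = \left(309284730 + 38702\right) 47232 = 309323432 \cdot 47232 = 14609964340224$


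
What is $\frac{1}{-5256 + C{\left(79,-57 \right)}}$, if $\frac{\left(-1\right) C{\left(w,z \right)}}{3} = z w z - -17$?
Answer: $- \frac{1}{775320} \approx -1.2898 \cdot 10^{-6}$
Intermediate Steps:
$C{\left(w,z \right)} = -51 - 3 w z^{2}$ ($C{\left(w,z \right)} = - 3 \left(z w z - -17\right) = - 3 \left(w z z + \left(-11 + 28\right)\right) = - 3 \left(w z^{2} + 17\right) = - 3 \left(17 + w z^{2}\right) = -51 - 3 w z^{2}$)
$\frac{1}{-5256 + C{\left(79,-57 \right)}} = \frac{1}{-5256 - \left(51 + 237 \left(-57\right)^{2}\right)} = \frac{1}{-5256 - \left(51 + 237 \cdot 3249\right)} = \frac{1}{-5256 - 770064} = \frac{1}{-775320} = - \frac{1}{775320}$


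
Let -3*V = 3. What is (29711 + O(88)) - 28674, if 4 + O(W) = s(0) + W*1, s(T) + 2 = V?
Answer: 1118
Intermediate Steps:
V = -1 (V = -⅓*3 = -1)
s(T) = -3 (s(T) = -2 - 1 = -3)
O(W) = -7 + W (O(W) = -4 + (-3 + W*1) = -4 + (-3 + W) = -7 + W)
(29711 + O(88)) - 28674 = (29711 + (-7 + 88)) - 28674 = (29711 + 81) - 28674 = 29792 - 28674 = 1118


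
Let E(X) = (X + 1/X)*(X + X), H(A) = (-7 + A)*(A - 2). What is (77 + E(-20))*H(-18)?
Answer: 439500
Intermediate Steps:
H(A) = (-7 + A)*(-2 + A)
E(X) = 2*X*(X + 1/X) (E(X) = (X + 1/X)*(2*X) = 2*X*(X + 1/X))
(77 + E(-20))*H(-18) = (77 + (2 + 2*(-20)²))*(14 + (-18)² - 9*(-18)) = (77 + (2 + 2*400))*(14 + 324 + 162) = (77 + (2 + 800))*500 = (77 + 802)*500 = 879*500 = 439500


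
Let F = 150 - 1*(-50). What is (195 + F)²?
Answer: 156025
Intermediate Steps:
F = 200 (F = 150 + 50 = 200)
(195 + F)² = (195 + 200)² = 395² = 156025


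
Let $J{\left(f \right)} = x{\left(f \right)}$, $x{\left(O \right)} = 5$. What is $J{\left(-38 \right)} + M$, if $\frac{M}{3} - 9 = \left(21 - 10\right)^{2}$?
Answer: $395$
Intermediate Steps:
$J{\left(f \right)} = 5$
$M = 390$ ($M = 27 + 3 \left(21 - 10\right)^{2} = 27 + 3 \cdot 11^{2} = 27 + 3 \cdot 121 = 27 + 363 = 390$)
$J{\left(-38 \right)} + M = 5 + 390 = 395$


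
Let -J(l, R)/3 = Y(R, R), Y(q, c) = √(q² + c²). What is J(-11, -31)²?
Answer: 17298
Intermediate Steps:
Y(q, c) = √(c² + q²)
J(l, R) = -3*√2*√(R²) (J(l, R) = -3*√(R² + R²) = -3*√2*√(R²))
J(-11, -31)² = (-3*√2*√((-31)²))² = (-3*√2*√961)² = (-3*√2*31)² = (-93*√2)² = 17298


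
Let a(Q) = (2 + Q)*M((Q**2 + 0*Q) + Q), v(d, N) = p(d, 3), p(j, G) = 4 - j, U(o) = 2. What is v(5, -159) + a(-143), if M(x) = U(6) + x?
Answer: -2863429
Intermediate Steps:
v(d, N) = 4 - d
M(x) = 2 + x
a(Q) = (2 + Q)*(2 + Q + Q**2) (a(Q) = (2 + Q)*(2 + ((Q**2 + 0*Q) + Q)) = (2 + Q)*(2 + ((Q**2 + 0) + Q)) = (2 + Q)*(2 + (Q**2 + Q)) = (2 + Q)*(2 + (Q + Q**2)) = (2 + Q)*(2 + Q + Q**2))
v(5, -159) + a(-143) = (4 - 1*5) + (2 - 143)*(2 - 143*(1 - 143)) = (4 - 5) - 141*(2 - 143*(-142)) = -1 - 141*(2 + 20306) = -1 - 141*20308 = -1 - 2863428 = -2863429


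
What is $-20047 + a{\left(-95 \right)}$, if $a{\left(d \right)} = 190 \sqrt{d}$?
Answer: $-20047 + 190 i \sqrt{95} \approx -20047.0 + 1851.9 i$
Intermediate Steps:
$-20047 + a{\left(-95 \right)} = -20047 + 190 \sqrt{-95} = -20047 + 190 i \sqrt{95}$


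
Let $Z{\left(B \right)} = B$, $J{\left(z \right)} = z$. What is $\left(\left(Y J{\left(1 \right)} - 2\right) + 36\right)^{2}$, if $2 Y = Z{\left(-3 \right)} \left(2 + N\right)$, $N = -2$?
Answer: $1156$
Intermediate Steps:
$Y = 0$ ($Y = \frac{\left(-3\right) \left(2 - 2\right)}{2} = \frac{\left(-3\right) 0}{2} = \frac{1}{2} \cdot 0 = 0$)
$\left(\left(Y J{\left(1 \right)} - 2\right) + 36\right)^{2} = \left(\left(0 \cdot 1 - 2\right) + 36\right)^{2} = \left(\left(0 - 2\right) + 36\right)^{2} = \left(-2 + 36\right)^{2} = 34^{2} = 1156$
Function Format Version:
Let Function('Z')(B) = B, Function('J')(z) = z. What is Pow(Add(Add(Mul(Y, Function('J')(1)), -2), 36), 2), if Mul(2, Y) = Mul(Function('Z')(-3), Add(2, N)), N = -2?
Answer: 1156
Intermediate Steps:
Y = 0 (Y = Mul(Rational(1, 2), Mul(-3, Add(2, -2))) = Mul(Rational(1, 2), Mul(-3, 0)) = Mul(Rational(1, 2), 0) = 0)
Pow(Add(Add(Mul(Y, Function('J')(1)), -2), 36), 2) = Pow(Add(Add(Mul(0, 1), -2), 36), 2) = Pow(Add(Add(0, -2), 36), 2) = Pow(Add(-2, 36), 2) = Pow(34, 2) = 1156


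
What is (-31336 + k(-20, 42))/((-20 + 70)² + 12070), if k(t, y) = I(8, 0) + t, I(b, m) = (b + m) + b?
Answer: -3134/1457 ≈ -2.1510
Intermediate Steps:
I(b, m) = m + 2*b
k(t, y) = 16 + t (k(t, y) = (0 + 2*8) + t = (0 + 16) + t = 16 + t)
(-31336 + k(-20, 42))/((-20 + 70)² + 12070) = (-31336 + (16 - 20))/((-20 + 70)² + 12070) = (-31336 - 4)/(50² + 12070) = -31340/(2500 + 12070) = -31340/14570 = -31340*1/14570 = -3134/1457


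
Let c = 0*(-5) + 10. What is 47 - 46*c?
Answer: -413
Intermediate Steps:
c = 10 (c = 0 + 10 = 10)
47 - 46*c = 47 - 46*10 = 47 - 460 = -413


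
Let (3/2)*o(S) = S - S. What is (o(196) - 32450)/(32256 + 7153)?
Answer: -32450/39409 ≈ -0.82342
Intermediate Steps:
o(S) = 0 (o(S) = 2*(S - S)/3 = (2/3)*0 = 0)
(o(196) - 32450)/(32256 + 7153) = (0 - 32450)/(32256 + 7153) = -32450/39409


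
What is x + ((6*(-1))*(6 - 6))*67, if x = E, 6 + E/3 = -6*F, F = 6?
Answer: -126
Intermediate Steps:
E = -126 (E = -18 + 3*(-6*6) = -18 + 3*(-36) = -18 - 108 = -126)
x = -126
x + ((6*(-1))*(6 - 6))*67 = -126 + ((6*(-1))*(6 - 6))*67 = -126 - 6*0*67 = -126 + 0*67 = -126 + 0 = -126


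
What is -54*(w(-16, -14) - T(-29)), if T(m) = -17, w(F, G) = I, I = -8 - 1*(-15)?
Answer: -1296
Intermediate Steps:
I = 7 (I = -8 + 15 = 7)
w(F, G) = 7
-54*(w(-16, -14) - T(-29)) = -54*(7 - 1*(-17)) = -54*(7 + 17) = -54*24 = -1296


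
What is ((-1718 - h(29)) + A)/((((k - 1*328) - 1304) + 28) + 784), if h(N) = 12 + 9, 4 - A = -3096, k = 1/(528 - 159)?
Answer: -502209/302579 ≈ -1.6598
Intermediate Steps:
k = 1/369 ≈ 0.0027100
A = 3100 (A = 4 - 1*(-3096) = 4 + 3096 = 3100)
h(N) = 21
((-1718 - h(29)) + A)/((((k - 1*328) - 1304) + 28) + 784) = ((-1718 - 1*21) + 3100)/((((1/369 - 1*328) - 1304) + 28) + 784) = ((-1718 - 21) + 3100)/((((1/369 - 328) - 1304) + 28) + 784) = (-1739 + 3100)/(((-121031/369 - 1304) + 28) + 784) = 1361/((-602207/369 + 28) + 784) = 1361/(-591875/369 + 784) = 1361/(-302579/369) = 1361*(-369/302579) = -502209/302579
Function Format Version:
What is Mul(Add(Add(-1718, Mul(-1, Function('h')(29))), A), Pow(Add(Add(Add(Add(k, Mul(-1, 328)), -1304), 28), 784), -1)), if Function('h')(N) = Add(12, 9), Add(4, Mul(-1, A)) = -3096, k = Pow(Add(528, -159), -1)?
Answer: Rational(-502209, 302579) ≈ -1.6598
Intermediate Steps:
k = Rational(1, 369) (k = Pow(369, -1) = Rational(1, 369) ≈ 0.0027100)
A = 3100 (A = Add(4, Mul(-1, -3096)) = Add(4, 3096) = 3100)
Function('h')(N) = 21
Mul(Add(Add(-1718, Mul(-1, Function('h')(29))), A), Pow(Add(Add(Add(Add(k, Mul(-1, 328)), -1304), 28), 784), -1)) = Mul(Add(Add(-1718, Mul(-1, 21)), 3100), Pow(Add(Add(Add(Add(Rational(1, 369), Mul(-1, 328)), -1304), 28), 784), -1)) = Mul(Add(Add(-1718, -21), 3100), Pow(Add(Add(Add(Add(Rational(1, 369), -328), -1304), 28), 784), -1)) = Mul(Add(-1739, 3100), Pow(Add(Add(Add(Rational(-121031, 369), -1304), 28), 784), -1)) = Mul(1361, Pow(Add(Add(Rational(-602207, 369), 28), 784), -1)) = Mul(1361, Pow(Add(Rational(-591875, 369), 784), -1)) = Mul(1361, Pow(Rational(-302579, 369), -1)) = Mul(1361, Rational(-369, 302579)) = Rational(-502209, 302579)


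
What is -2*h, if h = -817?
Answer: 1634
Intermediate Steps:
-2*h = -2*(-817) = 1634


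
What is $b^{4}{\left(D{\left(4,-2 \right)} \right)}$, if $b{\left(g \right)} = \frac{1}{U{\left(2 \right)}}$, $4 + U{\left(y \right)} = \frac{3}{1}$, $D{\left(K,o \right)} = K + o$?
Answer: $1$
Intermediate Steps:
$U{\left(y \right)} = -1$ ($U{\left(y \right)} = -4 + \frac{3}{1} = -4 + 3 \cdot 1 = -4 + 3 = -1$)
$b{\left(g \right)} = -1$ ($b{\left(g \right)} = \frac{1}{-1} = -1$)
$b^{4}{\left(D{\left(4,-2 \right)} \right)} = \left(-1\right)^{4} = 1$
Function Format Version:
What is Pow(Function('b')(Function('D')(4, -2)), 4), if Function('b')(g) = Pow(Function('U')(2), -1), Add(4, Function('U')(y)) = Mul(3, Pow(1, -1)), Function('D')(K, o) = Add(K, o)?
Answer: 1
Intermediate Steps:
Function('U')(y) = -1 (Function('U')(y) = Add(-4, Mul(3, Pow(1, -1))) = Add(-4, Mul(3, 1)) = Add(-4, 3) = -1)
Function('b')(g) = -1 (Function('b')(g) = Pow(-1, -1) = -1)
Pow(Function('b')(Function('D')(4, -2)), 4) = Pow(-1, 4) = 1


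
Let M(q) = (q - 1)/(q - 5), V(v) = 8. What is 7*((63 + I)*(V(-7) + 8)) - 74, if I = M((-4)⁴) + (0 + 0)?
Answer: 1781042/251 ≈ 7095.8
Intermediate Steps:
M(q) = (-1 + q)/(-5 + q)
I = 255/251 (I = (-1 + (-4)⁴)/(-5 + (-4)⁴) + (0 + 0) = (-1 + 256)/(-5 + 256) + 0 = 255/251 + 0 = 255/251 ≈ 1.0159)
7*((63 + I)*(V(-7) + 8)) - 74 = 7*((63 + 255/251)*(8 + 8)) - 74 = 7*((16068/251)*16) - 74 = 7*(257088/251) - 74 = 1799616/251 - 74 = 1781042/251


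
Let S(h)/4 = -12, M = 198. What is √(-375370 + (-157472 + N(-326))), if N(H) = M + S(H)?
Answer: 6*I*√14797 ≈ 729.86*I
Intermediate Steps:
S(h) = -48 (S(h) = 4*(-12) = -48)
N(H) = 150 (N(H) = 198 - 48 = 150)
√(-375370 + (-157472 + N(-326))) = √(-375370 + (-157472 + 150)) = √(-375370 - 157322) = √(-532692) = 6*I*√14797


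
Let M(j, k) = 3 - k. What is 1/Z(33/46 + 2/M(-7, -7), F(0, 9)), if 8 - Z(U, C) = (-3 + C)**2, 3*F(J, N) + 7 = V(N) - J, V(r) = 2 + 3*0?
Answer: -9/124 ≈ -0.072581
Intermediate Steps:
V(r) = 2 (V(r) = 2 + 0 = 2)
F(J, N) = -5/3 - J/3 (F(J, N) = -7/3 + (2 - J)/3 = -7/3 + (2/3 - J/3) = -5/3 - J/3)
Z(U, C) = 8 - (-3 + C)**2
1/Z(33/46 + 2/M(-7, -7), F(0, 9)) = 1/(8 - (-3 + (-5/3 - 1/3*0))**2) = 1/(8 - (-3 + (-5/3 + 0))**2) = 1/(8 - (-3 - 5/3)**2) = 1/(8 - (-14/3)**2) = 1/(8 - 1*196/9) = 1/(8 - 196/9) = 1/(-124/9) = -9/124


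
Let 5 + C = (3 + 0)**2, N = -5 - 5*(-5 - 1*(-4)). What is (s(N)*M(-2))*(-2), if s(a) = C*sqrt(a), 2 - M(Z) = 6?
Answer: 0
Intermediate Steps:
M(Z) = -4 (M(Z) = 2 - 1*6 = 2 - 6 = -4)
N = 0 (N = -5 - 5*(-5 + 4) = -5 - 5*(-1) = -5 + 5 = 0)
C = 4 (C = -5 + (3 + 0)**2 = -5 + 3**2 = -5 + 9 = 4)
s(a) = 4*sqrt(a)
(s(N)*M(-2))*(-2) = ((4*sqrt(0))*(-4))*(-2) = ((4*0)*(-4))*(-2) = (0*(-4))*(-2) = 0*(-2) = 0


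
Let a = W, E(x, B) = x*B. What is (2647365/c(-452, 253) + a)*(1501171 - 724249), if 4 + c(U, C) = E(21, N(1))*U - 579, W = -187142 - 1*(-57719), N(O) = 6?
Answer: -1157458344323148/11507 ≈ -1.0059e+11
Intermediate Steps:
E(x, B) = B*x
W = -129423 (W = -187142 + 57719 = -129423)
a = -129423
c(U, C) = -583 + 126*U (c(U, C) = -4 + ((6*21)*U - 579) = -4 + (126*U - 579) = -4 + (-579 + 126*U) = -583 + 126*U)
(2647365/c(-452, 253) + a)*(1501171 - 724249) = (2647365/(-583 + 126*(-452)) - 129423)*(1501171 - 724249) = (2647365/(-583 - 56952) - 129423)*776922 = (2647365/(-57535) - 129423)*776922 = (2647365*(-1/57535) - 129423)*776922 = (-529473/11507 - 129423)*776922 = -1489799934/11507*776922 = -1157458344323148/11507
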